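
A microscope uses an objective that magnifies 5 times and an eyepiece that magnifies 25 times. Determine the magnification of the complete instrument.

125

The overall magnification of a compound microscope is the product of the objective and eyepiece magnifications:
M = M_obj x M_eye = 5 x 25 = 125.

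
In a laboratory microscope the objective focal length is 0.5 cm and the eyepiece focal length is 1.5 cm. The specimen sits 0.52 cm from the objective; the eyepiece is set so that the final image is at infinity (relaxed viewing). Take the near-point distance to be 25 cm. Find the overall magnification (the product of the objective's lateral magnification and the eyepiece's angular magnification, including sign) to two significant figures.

Objective: 1/d_i = 1/f_obj - 1/d_o = 1/0.5 - 1/0.52 = 0.07692 cm^-1, so d_i = 13.000 cm.
m_obj = -d_i/d_o = -13.000/0.52 = -25.000.
Eyepiece angular magnification (image at infinity): M_eye = D/f_e = 25/1.5 = 16.667.
Overall M = m_obj x M_eye = (-25.000)(16.667) = -416.67.

-420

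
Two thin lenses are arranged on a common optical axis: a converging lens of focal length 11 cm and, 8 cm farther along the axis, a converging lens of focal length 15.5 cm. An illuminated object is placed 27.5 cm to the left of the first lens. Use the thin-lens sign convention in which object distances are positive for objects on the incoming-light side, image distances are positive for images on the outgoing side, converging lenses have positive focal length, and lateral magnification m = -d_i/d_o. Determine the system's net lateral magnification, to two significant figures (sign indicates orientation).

Lens 1: 1/d_i1 = 1/f_1 - 1/d_o1 = 1/11 - 1/27.5 = 0.05455 cm^-1, so d_i1 = 18.333 cm.
m_1 = -(18.333)/27.5 = -0.6667.
This image would form 18.333 cm past lens 1, i.e. 10.333 cm beyond lens 2, so it is a virtual object for lens 2: d_o2 = 8 - 18.333 = -10.333 cm.
Lens 2: 1/d_i2 = 1/f_2 - 1/d_o2 = 1/15.5 - 1/(-10.333) = 0.16129 cm^-1, so d_i2 = 6.200 cm.
m_2 = -(6.200)/(-10.333) = 0.6000.
The system's lateral magnification is m_1 m_2 = (-0.6667)(0.6000) = -0.4000.

-0.40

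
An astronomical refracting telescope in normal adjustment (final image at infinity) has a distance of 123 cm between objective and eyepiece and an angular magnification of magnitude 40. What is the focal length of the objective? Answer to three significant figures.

In normal adjustment the tube length equals f_obj + f_eye and |M| = f_obj/f_eye.
So f_obj = 40 f_eye and 40 f_eye + f_eye = 123 cm, giving f_eye = 123/41 = 3.000 cm and f_obj = 120.000 cm.

120 cm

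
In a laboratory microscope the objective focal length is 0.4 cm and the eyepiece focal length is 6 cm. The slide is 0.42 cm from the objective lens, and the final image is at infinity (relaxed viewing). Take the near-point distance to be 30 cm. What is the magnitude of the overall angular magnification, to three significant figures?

Objective: 1/d_i = 1/f_obj - 1/d_o = 1/0.4 - 1/0.42 = 0.11905 cm^-1, so d_i = 8.400 cm.
m_obj = -d_i/d_o = -8.400/0.42 = -20.000.
Eyepiece angular magnification (image at infinity): M_eye = D/f_e = 30/6 = 5.000.
Overall M = m_obj x M_eye = (-20.000)(5.000) = -100.00.
|M| = 100.00.

100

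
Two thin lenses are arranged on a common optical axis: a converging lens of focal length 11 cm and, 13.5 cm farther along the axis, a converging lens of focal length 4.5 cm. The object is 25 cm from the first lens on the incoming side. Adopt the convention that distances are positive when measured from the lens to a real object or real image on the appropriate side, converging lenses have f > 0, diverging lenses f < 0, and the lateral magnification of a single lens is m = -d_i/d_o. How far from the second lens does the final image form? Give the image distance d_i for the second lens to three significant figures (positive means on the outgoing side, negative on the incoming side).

Lens 1: 1/d_i1 = 1/f_1 - 1/d_o1 = 1/11 - 1/25 = 0.05091 cm^-1, so d_i1 = 19.643 cm.
Since 19.643 cm > 13.5 cm, the first image lies past the second lens and serves as a virtual object: d_o2 = L - d_i1 = -6.143 cm.
Lens 2: 1/d_i2 = 1/f_2 - 1/d_o2 = 1/4.5 - 1/(-6.143) = 0.38501 cm^-1, so d_i2 = 2.597 cm.

2.60 cm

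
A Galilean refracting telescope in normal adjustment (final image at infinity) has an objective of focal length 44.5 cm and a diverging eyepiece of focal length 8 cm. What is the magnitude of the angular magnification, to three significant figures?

5.56

|M| = f_obj/|f_eye| = 44.5/8 = 5.562.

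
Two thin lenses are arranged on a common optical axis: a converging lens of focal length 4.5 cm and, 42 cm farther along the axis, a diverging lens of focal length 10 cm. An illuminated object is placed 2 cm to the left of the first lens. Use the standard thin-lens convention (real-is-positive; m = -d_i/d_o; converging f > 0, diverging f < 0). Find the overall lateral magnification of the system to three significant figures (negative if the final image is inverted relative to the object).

0.324

First lens: d_i1 = 1/(1/4.5 - 1/2) = -3.600 cm.
m_1 = -(-3.600)/2 = 1.8000.
With d_i1 < 0 the first image is virtual and lies on the object side; the object distance for lens 2 is d_o2 = 42 - (-3.600) = 45.600 cm.
Second lens: d_i2 = 1/(1/(-10) - 1/(45.600)) = -8.201 cm.
m_2 = -(-8.201)/(45.600) = 0.1799.
The system's lateral magnification is m_1 m_2 = (1.8000)(0.1799) = 0.3237.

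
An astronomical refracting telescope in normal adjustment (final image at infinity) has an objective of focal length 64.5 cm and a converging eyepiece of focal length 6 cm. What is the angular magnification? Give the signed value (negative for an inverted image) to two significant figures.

M = -f_obj/f_eye = -64.5/(6) = -10.750.

-11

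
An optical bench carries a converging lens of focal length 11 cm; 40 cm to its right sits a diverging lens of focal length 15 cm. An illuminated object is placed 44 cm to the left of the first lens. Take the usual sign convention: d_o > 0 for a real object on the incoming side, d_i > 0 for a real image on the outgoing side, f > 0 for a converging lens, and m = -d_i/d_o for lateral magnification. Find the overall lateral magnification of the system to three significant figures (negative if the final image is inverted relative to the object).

-0.124

Lens 1: 1/d_i1 = 1/f_1 - 1/d_o1 = 1/11 - 1/44 = 0.06818 cm^-1, so d_i1 = 14.667 cm.
m_1 = -(14.667)/44 = -0.3333.
Object distance for lens 2: d_o2 = 40 - 14.667 = 25.333 cm.
Lens 2: 1/d_i2 = 1/f_2 - 1/d_o2 = 1/(-15) - 1/(25.333) = -0.10614 cm^-1, so d_i2 = -9.421 cm.
m_2 = -(-9.421)/(25.333) = 0.3719.
Total m = m_1 x m_2 = (-0.3333)(0.3719) = -0.1240.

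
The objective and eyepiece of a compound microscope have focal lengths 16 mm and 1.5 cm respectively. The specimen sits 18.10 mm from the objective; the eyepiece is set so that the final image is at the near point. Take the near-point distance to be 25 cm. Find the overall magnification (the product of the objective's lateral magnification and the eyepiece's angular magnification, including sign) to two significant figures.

-130

Convert to cm: f_obj = 16 mm = 1.6 cm; d_o = 18.10 mm = 1.81 cm.
Objective: 1/d_i = 1/f_obj - 1/d_o = 1/1.6 - 1/1.81 = 0.07251 cm^-1, so d_i = 13.790 cm.
m_obj = -d_i/d_o = -13.790/1.81 = -7.619.
Eyepiece angular magnification (image at near point): M_eye = 1 + D/f_e = 1 + 25/1.5 = 17.667.
Overall M = m_obj x M_eye = (-7.619)(17.667) = -134.60.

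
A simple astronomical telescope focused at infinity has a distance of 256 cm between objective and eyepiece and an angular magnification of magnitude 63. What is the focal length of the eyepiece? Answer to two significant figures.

4.0 cm

In normal adjustment the tube length equals f_obj + f_eye and |M| = f_obj/f_eye.
So f_obj = 63 f_eye and 63 f_eye + f_eye = 256 cm, giving f_eye = 256/64 = 4.000 cm and f_obj = 252.000 cm.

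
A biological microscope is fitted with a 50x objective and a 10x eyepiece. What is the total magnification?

500

The overall magnification of a compound microscope is the product of the objective and eyepiece magnifications:
M = M_obj x M_eye = 50 x 10 = 500.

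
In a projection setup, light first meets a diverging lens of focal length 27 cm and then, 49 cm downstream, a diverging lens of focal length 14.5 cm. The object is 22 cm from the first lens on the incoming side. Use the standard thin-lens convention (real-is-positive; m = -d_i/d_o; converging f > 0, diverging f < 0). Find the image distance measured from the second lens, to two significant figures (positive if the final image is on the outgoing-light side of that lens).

Applying the thin-lens equation to the first lens, 1/(-27) = 1/22 + 1/d_i1, which gives d_i1 = -12.122 cm.
With d_i1 < 0 the first image is virtual and lies on the object side; the object distance for lens 2 is d_o2 = 49 - (-12.122) = 61.122 cm.
Applying the thin-lens equation again with f_2 = -14.5 cm and d_o2 = 61.122 cm gives d_i2 = -11.720 cm.

-12 cm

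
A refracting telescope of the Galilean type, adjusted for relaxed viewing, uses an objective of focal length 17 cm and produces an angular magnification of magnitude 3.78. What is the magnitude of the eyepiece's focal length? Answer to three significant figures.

|M| = f_obj/|f_eye|, so |f_eye| = f_obj/|M| = 17/3.78 = 4.497 cm.
(The eyepiece is diverging, so its signed focal length is -4.497 cm.)

4.50 cm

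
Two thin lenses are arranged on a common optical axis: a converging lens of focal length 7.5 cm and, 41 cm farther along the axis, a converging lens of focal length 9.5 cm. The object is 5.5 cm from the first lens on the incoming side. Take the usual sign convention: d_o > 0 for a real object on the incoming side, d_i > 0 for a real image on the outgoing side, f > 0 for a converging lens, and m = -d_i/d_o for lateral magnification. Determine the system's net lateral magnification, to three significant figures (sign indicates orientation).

Applying the thin-lens equation to the first lens, 1/7.5 = 1/5.5 + 1/d_i1, which gives d_i1 = -20.625 cm.
Its lateral magnification is m_1 = -d_i1/d_o1 = -(-20.625)/5.5 = 3.7500.
With d_i1 < 0 the first image is virtual and lies on the object side; the object distance for lens 2 is d_o2 = 41 - (-20.625) = 61.625 cm.
Applying the thin-lens equation again with f_2 = 9.5 cm and d_o2 = 61.625 cm gives d_i2 = 11.231 cm.
m_2 = -(11.231)/(61.625) = -0.1823.
Total m = m_1 x m_2 = (3.7500)(-0.1823) = -0.6835.

-0.683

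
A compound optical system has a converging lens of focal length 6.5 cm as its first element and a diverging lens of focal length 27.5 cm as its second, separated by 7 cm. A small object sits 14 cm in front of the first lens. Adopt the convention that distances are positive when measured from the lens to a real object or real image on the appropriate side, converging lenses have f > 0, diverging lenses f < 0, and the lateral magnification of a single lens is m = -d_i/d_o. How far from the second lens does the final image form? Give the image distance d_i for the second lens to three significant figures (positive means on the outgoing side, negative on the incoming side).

6.31 cm

First lens: d_i1 = 1/(1/6.5 - 1/14) = 12.133 cm.
Since 12.133 cm > 7 cm, the first image lies past the second lens and serves as a virtual object: d_o2 = L - d_i1 = -5.133 cm.
Second lens: d_i2 = 1/(1/(-27.5) - 1/(-5.133)) = 6.311 cm.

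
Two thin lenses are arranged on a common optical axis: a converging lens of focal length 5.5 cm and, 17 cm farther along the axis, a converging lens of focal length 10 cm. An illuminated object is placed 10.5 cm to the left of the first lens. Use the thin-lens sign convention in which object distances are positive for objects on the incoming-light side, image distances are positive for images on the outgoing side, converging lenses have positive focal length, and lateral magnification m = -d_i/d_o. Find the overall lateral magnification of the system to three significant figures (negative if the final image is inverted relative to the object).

-2.42

Lens 1: 1/d_i1 = 1/f_1 - 1/d_o1 = 1/5.5 - 1/10.5 = 0.08658 cm^-1, so d_i1 = 11.550 cm.
m_1 = -(11.550)/10.5 = -1.1000.
That image sits 5.450 cm in front of the second lens, so d_o2 = 5.450 cm.
Lens 2: 1/d_i2 = 1/f_2 - 1/d_o2 = 1/10 - 1/(5.450) = -0.08349 cm^-1, so d_i2 = -11.978 cm.
m_2 = -(-11.978)/(5.450) = 2.1978.
Overall magnification: m = m_1 m_2 = -2.4176.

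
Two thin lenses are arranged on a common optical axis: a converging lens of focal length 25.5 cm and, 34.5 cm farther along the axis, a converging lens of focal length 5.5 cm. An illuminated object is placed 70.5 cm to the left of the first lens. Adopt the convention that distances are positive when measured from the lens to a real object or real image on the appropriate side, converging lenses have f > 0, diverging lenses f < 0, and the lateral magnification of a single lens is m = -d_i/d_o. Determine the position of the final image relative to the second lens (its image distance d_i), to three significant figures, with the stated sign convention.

2.74 cm

First lens: d_i1 = 1/(1/25.5 - 1/70.5) = 39.950 cm.
This image would form 39.950 cm past lens 1, i.e. 5.450 cm beyond lens 2, so it is a virtual object for lens 2: d_o2 = 34.5 - 39.950 = -5.450 cm.
Second lens: d_i2 = 1/(1/5.5 - 1/(-5.450)) = 2.737 cm.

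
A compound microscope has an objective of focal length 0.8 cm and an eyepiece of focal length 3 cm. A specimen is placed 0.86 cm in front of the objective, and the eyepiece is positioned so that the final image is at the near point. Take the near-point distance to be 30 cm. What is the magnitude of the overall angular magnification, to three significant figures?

147

Objective: 1/d_i = 1/f_obj - 1/d_o = 1/0.8 - 1/0.86 = 0.08721 cm^-1, so d_i = 11.467 cm.
m_obj = -d_i/d_o = -11.467/0.86 = -13.333.
Eyepiece angular magnification (image at near point): M_eye = 1 + D/f_e = 1 + 30/3 = 11.000.
Overall M = m_obj x M_eye = (-13.333)(11.000) = -146.67.
|M| = 146.67.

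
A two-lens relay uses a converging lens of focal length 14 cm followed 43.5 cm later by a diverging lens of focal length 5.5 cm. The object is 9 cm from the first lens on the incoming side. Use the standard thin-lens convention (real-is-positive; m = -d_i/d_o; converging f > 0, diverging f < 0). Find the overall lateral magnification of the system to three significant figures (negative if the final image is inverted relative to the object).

Applying the thin-lens equation to the first lens, 1/14 = 1/9 + 1/d_i1, which gives d_i1 = -25.200 cm.
Its lateral magnification is m_1 = -d_i1/d_o1 = -(-25.200)/9 = 2.8000.
With d_i1 < 0 the first image is virtual and lies on the object side; the object distance for lens 2 is d_o2 = 43.5 - (-25.200) = 68.700 cm.
Applying the thin-lens equation again with f_2 = -5.5 cm and d_o2 = 68.700 cm gives d_i2 = -5.092 cm.
m_2 = -(-5.092)/(68.700) = 0.0741.
The system's lateral magnification is m_1 m_2 = (2.8000)(0.0741) = 0.2075.

0.208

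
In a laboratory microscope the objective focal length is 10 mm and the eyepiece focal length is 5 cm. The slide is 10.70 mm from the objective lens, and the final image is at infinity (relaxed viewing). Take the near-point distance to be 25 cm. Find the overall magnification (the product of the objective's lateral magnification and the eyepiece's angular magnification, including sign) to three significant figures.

Convert to cm: f_obj = 10 mm = 1 cm; d_o = 10.70 mm = 1.07 cm.
Objective: 1/d_i = 1/f_obj - 1/d_o = 1/1 - 1/1.07 = 0.06542 cm^-1, so d_i = 15.286 cm.
m_obj = -d_i/d_o = -15.286/1.07 = -14.286.
Eyepiece angular magnification (image at infinity): M_eye = D/f_e = 25/5 = 5.000.
Overall M = m_obj x M_eye = (-14.286)(5.000) = -71.43.

-71.4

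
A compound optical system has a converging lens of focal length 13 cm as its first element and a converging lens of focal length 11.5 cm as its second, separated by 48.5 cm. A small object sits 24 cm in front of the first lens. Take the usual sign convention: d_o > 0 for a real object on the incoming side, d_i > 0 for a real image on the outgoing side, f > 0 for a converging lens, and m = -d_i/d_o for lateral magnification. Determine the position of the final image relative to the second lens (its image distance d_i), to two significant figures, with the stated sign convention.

27 cm

Lens 1: 1/d_i1 = 1/f_1 - 1/d_o1 = 1/13 - 1/24 = 0.03526 cm^-1, so d_i1 = 28.364 cm.
Object distance for lens 2: d_o2 = 48.5 - 28.364 = 20.136 cm.
Lens 2: 1/d_i2 = 1/f_2 - 1/d_o2 = 1/11.5 - 1/(20.136) = 0.03730 cm^-1, so d_i2 = 26.813 cm.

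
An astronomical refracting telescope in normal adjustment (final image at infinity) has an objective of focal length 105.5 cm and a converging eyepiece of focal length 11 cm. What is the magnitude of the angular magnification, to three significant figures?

|M| = f_obj/|f_eye| = 105.5/11 = 9.591.

9.59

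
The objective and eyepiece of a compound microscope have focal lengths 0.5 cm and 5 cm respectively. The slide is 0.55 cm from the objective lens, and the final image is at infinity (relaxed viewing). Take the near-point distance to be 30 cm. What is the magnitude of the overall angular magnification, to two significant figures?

Objective: 1/d_i = 1/f_obj - 1/d_o = 1/0.5 - 1/0.55 = 0.18182 cm^-1, so d_i = 5.500 cm.
m_obj = -d_i/d_o = -5.500/0.55 = -10.000.
Eyepiece angular magnification (image at infinity): M_eye = D/f_e = 30/5 = 6.000.
Overall M = m_obj x M_eye = (-10.000)(6.000) = -60.00.
|M| = 60.00.

60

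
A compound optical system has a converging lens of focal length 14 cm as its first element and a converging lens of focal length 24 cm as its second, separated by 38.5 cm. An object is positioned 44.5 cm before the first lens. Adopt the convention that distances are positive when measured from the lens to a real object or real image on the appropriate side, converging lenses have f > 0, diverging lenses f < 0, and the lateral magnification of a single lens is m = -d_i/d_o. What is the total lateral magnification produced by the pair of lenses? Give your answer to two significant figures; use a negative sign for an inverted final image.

-1.9

First lens: d_i1 = 1/(1/14 - 1/44.5) = 20.426 cm.
m_1 = -(20.426)/44.5 = -0.4590.
The intermediate image is 20.426 cm to the right of lens 1, so d_o2 = L - d_i1 = 38.5 - 20.426 = 18.074 cm.
Second lens: d_i2 = 1/(1/24 - 1/(18.074)) = -73.195 cm.
m_2 = -(-73.195)/(18.074) = 4.0498.
The system's lateral magnification is m_1 m_2 = (-0.4590)(4.0498) = -1.8589.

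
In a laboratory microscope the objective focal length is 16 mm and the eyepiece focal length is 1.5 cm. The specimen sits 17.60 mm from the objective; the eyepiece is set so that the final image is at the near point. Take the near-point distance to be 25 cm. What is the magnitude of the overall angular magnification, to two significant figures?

Convert to cm: f_obj = 16 mm = 1.6 cm; d_o = 17.60 mm = 1.76 cm.
Objective: 1/d_i = 1/f_obj - 1/d_o = 1/1.6 - 1/1.76 = 0.05682 cm^-1, so d_i = 17.600 cm.
m_obj = -d_i/d_o = -17.600/1.76 = -10.000.
Eyepiece angular magnification (image at near point): M_eye = 1 + D/f_e = 1 + 25/1.5 = 17.667.
Overall M = m_obj x M_eye = (-10.000)(17.667) = -176.67.
|M| = 176.67.

180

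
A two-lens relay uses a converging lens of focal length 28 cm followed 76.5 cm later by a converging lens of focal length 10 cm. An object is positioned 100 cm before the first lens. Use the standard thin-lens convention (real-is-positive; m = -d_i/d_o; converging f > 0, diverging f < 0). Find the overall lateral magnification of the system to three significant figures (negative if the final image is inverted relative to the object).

Applying the thin-lens equation to the first lens, 1/28 = 1/100 + 1/d_i1, which gives d_i1 = 38.889 cm.
Its lateral magnification is m_1 = -d_i1/d_o1 = -(38.889)/100 = -0.3889.
The intermediate image is 38.889 cm to the right of lens 1, so d_o2 = L - d_i1 = 76.5 - 38.889 = 37.611 cm.
Applying the thin-lens equation again with f_2 = 10 cm and d_o2 = 37.611 cm gives d_i2 = 13.622 cm.
m_2 = -(13.622)/(37.611) = -0.3622.
The system's lateral magnification is m_1 m_2 = (-0.3889)(-0.3622) = 0.1408.

0.141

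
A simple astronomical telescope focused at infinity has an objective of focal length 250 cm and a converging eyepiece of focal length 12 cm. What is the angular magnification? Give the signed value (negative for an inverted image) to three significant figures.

M = -f_obj/f_eye = -250/(12) = -20.833.

-20.8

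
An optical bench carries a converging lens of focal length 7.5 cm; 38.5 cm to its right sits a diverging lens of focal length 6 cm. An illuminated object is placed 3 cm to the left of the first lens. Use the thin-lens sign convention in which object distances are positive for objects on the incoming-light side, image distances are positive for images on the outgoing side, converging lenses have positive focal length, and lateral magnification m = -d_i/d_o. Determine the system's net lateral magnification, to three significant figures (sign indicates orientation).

0.202

Lens 1: 1/d_i1 = 1/f_1 - 1/d_o1 = 1/7.5 - 1/3 = -0.20000 cm^-1, so d_i1 = -5.000 cm.
m_1 = -(-5.000)/3 = 1.6667.
The intermediate image is virtual, 5.000 cm to the left of lens 1, so d_o2 = L - d_i1 = 38.5 - (-5.000) = 43.500 cm.
Lens 2: 1/d_i2 = 1/f_2 - 1/d_o2 = 1/(-6) - 1/(43.500) = -0.18966 cm^-1, so d_i2 = -5.273 cm.
m_2 = -(-5.273)/(43.500) = 0.1212.
Total m = m_1 x m_2 = (1.6667)(0.1212) = 0.2020.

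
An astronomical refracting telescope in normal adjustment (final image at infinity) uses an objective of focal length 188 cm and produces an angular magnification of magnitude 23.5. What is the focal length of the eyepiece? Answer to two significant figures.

8.0 cm

|M| = f_obj/f_eye, so f_eye = f_obj/|M| = 188/23.5 = 8.000 cm.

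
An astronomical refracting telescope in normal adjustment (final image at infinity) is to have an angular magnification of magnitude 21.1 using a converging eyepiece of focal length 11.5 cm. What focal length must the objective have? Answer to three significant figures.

243 cm

|M| = f_obj/|f_eye|, so f_obj = |M| x |f_eye| = 21.1 x 11.5 = 242.650 cm.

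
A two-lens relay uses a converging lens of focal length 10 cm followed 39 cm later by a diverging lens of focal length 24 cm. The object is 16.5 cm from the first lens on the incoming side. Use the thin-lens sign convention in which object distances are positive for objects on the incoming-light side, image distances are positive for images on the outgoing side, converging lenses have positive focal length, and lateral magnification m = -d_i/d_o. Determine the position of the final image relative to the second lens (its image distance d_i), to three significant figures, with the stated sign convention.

First lens: d_i1 = 1/(1/10 - 1/16.5) = 25.385 cm.
The intermediate image is 25.385 cm to the right of lens 1, so d_o2 = L - d_i1 = 39 - 25.385 = 13.615 cm.
Second lens: d_i2 = 1/(1/(-24) - 1/(13.615)) = -8.687 cm.

-8.69 cm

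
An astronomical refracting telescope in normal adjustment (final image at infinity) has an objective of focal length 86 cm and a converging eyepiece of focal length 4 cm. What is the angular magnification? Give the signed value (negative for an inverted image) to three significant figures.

M = -f_obj/f_eye = -86/(4) = -21.500.

-21.5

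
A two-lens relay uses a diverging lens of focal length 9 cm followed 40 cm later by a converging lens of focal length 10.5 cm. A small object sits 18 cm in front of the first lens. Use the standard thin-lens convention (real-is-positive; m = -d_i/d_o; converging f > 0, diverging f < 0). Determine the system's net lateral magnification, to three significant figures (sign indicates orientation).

-0.0986

Lens 1: 1/d_i1 = 1/f_1 - 1/d_o1 = 1/(-9) - 1/18 = -0.16667 cm^-1, so d_i1 = -6.000 cm.
m_1 = -(-6.000)/18 = 0.3333.
The intermediate image is virtual, 6.000 cm to the left of lens 1, so d_o2 = L - d_i1 = 40 - (-6.000) = 46.000 cm.
Lens 2: 1/d_i2 = 1/f_2 - 1/d_o2 = 1/10.5 - 1/(46.000) = 0.07350 cm^-1, so d_i2 = 13.606 cm.
m_2 = -(13.606)/(46.000) = -0.2958.
Total m = m_1 x m_2 = (0.3333)(-0.2958) = -0.0986.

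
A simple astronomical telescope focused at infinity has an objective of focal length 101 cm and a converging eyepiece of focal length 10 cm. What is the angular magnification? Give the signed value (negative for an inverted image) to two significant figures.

M = -f_obj/f_eye = -101/(10) = -10.100.

-10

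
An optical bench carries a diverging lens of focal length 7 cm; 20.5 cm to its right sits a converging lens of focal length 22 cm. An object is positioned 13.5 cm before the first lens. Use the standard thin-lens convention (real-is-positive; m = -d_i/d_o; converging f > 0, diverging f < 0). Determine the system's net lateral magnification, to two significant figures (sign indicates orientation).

-2.4

Applying the thin-lens equation to the first lens, 1/(-7) = 1/13.5 + 1/d_i1, which gives d_i1 = -4.610 cm.
Its lateral magnification is m_1 = -d_i1/d_o1 = -(-4.610)/13.5 = 0.3415.
With d_i1 < 0 the first image is virtual and lies on the object side; the object distance for lens 2 is d_o2 = 20.5 - (-4.610) = 25.110 cm.
Applying the thin-lens equation again with f_2 = 22 cm and d_o2 = 25.110 cm gives d_i2 = 177.639 cm.
m_2 = -(177.639)/(25.110) = -7.0745.
Total m = m_1 x m_2 = (0.3415)(-7.0745) = -2.4157.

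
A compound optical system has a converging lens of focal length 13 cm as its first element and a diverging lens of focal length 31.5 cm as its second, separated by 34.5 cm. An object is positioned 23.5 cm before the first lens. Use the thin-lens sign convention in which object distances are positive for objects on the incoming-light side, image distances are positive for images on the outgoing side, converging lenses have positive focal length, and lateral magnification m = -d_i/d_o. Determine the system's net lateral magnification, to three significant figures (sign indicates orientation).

Lens 1: 1/d_i1 = 1/f_1 - 1/d_o1 = 1/13 - 1/23.5 = 0.03437 cm^-1, so d_i1 = 29.095 cm.
m_1 = -(29.095)/23.5 = -1.2381.
The intermediate image is 29.095 cm to the right of lens 1, so d_o2 = L - d_i1 = 34.5 - 29.095 = 5.405 cm.
Lens 2: 1/d_i2 = 1/f_2 - 1/d_o2 = 1/(-31.5) - 1/(5.405) = -0.21677 cm^-1, so d_i2 = -4.613 cm.
m_2 = -(-4.613)/(5.405) = 0.8535.
Total m = m_1 x m_2 = (-1.2381)(0.8535) = -1.0568.

-1.06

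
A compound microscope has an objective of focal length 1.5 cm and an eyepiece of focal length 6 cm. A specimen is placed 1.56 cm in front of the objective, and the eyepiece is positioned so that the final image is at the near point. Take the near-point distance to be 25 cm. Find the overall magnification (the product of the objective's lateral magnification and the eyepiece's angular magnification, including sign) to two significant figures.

-130

Objective: 1/d_i = 1/f_obj - 1/d_o = 1/1.5 - 1/1.56 = 0.02564 cm^-1, so d_i = 39.000 cm.
m_obj = -d_i/d_o = -39.000/1.56 = -25.000.
Eyepiece angular magnification (image at near point): M_eye = 1 + D/f_e = 1 + 25/6 = 5.167.
Overall M = m_obj x M_eye = (-25.000)(5.167) = -129.17.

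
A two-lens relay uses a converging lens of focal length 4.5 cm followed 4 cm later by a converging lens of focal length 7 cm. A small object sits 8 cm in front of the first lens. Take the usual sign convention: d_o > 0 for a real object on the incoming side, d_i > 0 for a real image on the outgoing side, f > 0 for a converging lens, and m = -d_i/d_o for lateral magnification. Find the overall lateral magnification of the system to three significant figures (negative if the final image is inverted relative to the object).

-0.677

Applying the thin-lens equation to the first lens, 1/4.5 = 1/8 + 1/d_i1, which gives d_i1 = 10.286 cm.
Its lateral magnification is m_1 = -d_i1/d_o1 = -(10.286)/8 = -1.2857.
This image would form 10.286 cm past lens 1, i.e. 6.286 cm beyond lens 2, so it is a virtual object for lens 2: d_o2 = 4 - 10.286 = -6.286 cm.
Applying the thin-lens equation again with f_2 = 7 cm and d_o2 = -6.286 cm gives d_i2 = 3.312 cm.
m_2 = -(3.312)/(-6.286) = 0.5269.
The system's lateral magnification is m_1 m_2 = (-1.2857)(0.5269) = -0.6774.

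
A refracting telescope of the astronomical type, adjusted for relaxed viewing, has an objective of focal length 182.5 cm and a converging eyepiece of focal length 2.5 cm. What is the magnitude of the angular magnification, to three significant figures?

|M| = f_obj/|f_eye| = 182.5/2.5 = 73.000.

73.0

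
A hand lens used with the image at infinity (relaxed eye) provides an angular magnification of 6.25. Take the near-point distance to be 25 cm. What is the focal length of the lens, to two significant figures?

For the image at infinity, M = D/f.
f = D/M = 25/6.25 = 4.000 cm.

4.0 cm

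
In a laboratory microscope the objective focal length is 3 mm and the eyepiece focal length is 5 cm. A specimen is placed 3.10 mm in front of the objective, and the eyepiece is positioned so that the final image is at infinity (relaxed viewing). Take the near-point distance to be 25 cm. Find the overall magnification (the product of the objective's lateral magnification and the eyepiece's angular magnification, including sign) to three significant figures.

Convert to cm: f_obj = 3 mm = 0.3 cm; d_o = 3.10 mm = 0.31 cm.
Objective: 1/d_i = 1/f_obj - 1/d_o = 1/0.3 - 1/0.31 = 0.10753 cm^-1, so d_i = 9.300 cm.
m_obj = -d_i/d_o = -9.300/0.31 = -30.000.
Eyepiece angular magnification (image at infinity): M_eye = D/f_e = 25/5 = 5.000.
Overall M = m_obj x M_eye = (-30.000)(5.000) = -150.00.

-150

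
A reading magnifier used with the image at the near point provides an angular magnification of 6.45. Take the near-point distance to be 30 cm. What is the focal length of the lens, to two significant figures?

For the image at the near point, M = 1 + D/f.
f = D/(M - 1) = 30/(6.45 - 1) = 5.505 cm.

5.5 cm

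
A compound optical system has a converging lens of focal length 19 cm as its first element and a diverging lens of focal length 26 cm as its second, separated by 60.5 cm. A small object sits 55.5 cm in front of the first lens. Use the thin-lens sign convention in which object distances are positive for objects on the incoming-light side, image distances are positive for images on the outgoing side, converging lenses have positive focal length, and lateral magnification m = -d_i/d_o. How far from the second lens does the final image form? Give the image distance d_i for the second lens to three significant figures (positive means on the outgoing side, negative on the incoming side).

Lens 1: 1/d_i1 = 1/f_1 - 1/d_o1 = 1/19 - 1/55.5 = 0.03461 cm^-1, so d_i1 = 28.890 cm.
That image sits 31.610 cm in front of the second lens, so d_o2 = 31.610 cm.
Lens 2: 1/d_i2 = 1/f_2 - 1/d_o2 = 1/(-26) - 1/(31.610) = -0.07010 cm^-1, so d_i2 = -14.266 cm.

-14.3 cm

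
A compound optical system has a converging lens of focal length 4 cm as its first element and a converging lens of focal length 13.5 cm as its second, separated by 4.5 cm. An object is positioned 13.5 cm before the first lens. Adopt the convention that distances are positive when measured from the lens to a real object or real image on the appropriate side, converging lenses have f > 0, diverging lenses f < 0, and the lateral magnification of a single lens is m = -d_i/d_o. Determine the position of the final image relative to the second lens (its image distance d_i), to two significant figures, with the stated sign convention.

1.1 cm

Lens 1: 1/d_i1 = 1/f_1 - 1/d_o1 = 1/4 - 1/13.5 = 0.17593 cm^-1, so d_i1 = 5.684 cm.
Since 5.684 cm > 4.5 cm, the first image lies past the second lens and serves as a virtual object: d_o2 = L - d_i1 = -1.184 cm.
Lens 2: 1/d_i2 = 1/f_2 - 1/d_o2 = 1/13.5 - 1/(-1.184) = 0.91852 cm^-1, so d_i2 = 1.089 cm.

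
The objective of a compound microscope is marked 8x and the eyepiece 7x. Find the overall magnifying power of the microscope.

The overall magnification of a compound microscope is the product of the objective and eyepiece magnifications:
M = M_obj x M_eye = 8 x 7 = 56.

56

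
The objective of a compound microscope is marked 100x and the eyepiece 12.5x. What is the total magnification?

1250

The overall magnification of a compound microscope is the product of the objective and eyepiece magnifications:
M = M_obj x M_eye = 100 x 12.5 = 1250.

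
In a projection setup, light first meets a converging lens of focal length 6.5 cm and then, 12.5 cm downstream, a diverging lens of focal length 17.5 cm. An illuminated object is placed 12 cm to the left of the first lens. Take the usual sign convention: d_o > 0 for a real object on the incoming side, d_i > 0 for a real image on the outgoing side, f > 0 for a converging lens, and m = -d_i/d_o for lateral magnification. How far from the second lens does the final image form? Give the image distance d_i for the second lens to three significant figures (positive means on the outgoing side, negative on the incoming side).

1.86 cm

First lens: d_i1 = 1/(1/6.5 - 1/12) = 14.182 cm.
This image would form 14.182 cm past lens 1, i.e. 1.682 cm beyond lens 2, so it is a virtual object for lens 2: d_o2 = 12.5 - 14.182 = -1.682 cm.
Second lens: d_i2 = 1/(1/(-17.5) - 1/(-1.682)) = 1.861 cm.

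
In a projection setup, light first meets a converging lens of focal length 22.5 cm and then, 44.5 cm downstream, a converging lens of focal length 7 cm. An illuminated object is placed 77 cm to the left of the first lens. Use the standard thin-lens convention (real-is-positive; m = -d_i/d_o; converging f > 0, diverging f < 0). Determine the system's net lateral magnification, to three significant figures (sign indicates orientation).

0.506

Lens 1: 1/d_i1 = 1/f_1 - 1/d_o1 = 1/22.5 - 1/77 = 0.03146 cm^-1, so d_i1 = 31.789 cm.
m_1 = -(31.789)/77 = -0.4128.
Object distance for lens 2: d_o2 = 44.5 - 31.789 = 12.711 cm.
Lens 2: 1/d_i2 = 1/f_2 - 1/d_o2 = 1/7 - 1/(12.711) = 0.06419 cm^-1, so d_i2 = 15.580 cm.
m_2 = -(15.580)/(12.711) = -1.2257.
The system's lateral magnification is m_1 m_2 = (-0.4128)(-1.2257) = 0.5060.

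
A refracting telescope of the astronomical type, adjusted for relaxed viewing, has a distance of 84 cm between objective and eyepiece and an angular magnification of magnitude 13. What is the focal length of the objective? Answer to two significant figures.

In normal adjustment the tube length equals f_obj + f_eye and |M| = f_obj/f_eye.
So f_obj = 13 f_eye and 13 f_eye + f_eye = 84 cm, giving f_eye = 84/14 = 6.000 cm and f_obj = 78.000 cm.

78 cm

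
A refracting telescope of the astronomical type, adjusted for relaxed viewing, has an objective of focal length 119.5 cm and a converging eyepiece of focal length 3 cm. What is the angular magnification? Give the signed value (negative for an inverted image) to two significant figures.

M = -f_obj/f_eye = -119.5/(3) = -39.833.

-40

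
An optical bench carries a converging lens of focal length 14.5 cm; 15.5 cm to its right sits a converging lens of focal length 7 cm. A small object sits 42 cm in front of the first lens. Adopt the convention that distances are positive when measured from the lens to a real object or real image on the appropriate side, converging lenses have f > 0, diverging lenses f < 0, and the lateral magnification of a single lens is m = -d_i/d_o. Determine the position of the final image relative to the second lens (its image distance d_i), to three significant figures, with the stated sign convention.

Applying the thin-lens equation to the first lens, 1/14.5 = 1/42 + 1/d_i1, which gives d_i1 = 22.145 cm.
This image would form 22.145 cm past lens 1, i.e. 6.645 cm beyond lens 2, so it is a virtual object for lens 2: d_o2 = 15.5 - 22.145 = -6.645 cm.
Applying the thin-lens equation again with f_2 = 7 cm and d_o2 = -6.645 cm gives d_i2 = 3.409 cm.

3.41 cm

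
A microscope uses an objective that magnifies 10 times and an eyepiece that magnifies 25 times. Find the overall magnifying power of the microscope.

250

The overall magnification of a compound microscope is the product of the objective and eyepiece magnifications:
M = M_obj x M_eye = 10 x 25 = 250.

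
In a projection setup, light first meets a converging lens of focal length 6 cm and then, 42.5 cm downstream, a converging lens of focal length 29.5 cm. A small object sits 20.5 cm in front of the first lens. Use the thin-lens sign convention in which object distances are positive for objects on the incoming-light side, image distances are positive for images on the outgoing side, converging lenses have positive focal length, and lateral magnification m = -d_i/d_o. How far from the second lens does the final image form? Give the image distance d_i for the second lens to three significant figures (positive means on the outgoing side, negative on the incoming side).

222 cm

Applying the thin-lens equation to the first lens, 1/6 = 1/20.5 + 1/d_i1, which gives d_i1 = 8.483 cm.
That image sits 34.017 cm in front of the second lens, so d_o2 = 34.017 cm.
Applying the thin-lens equation again with f_2 = 29.5 cm and d_o2 = 34.017 cm gives d_i2 = 222.151 cm.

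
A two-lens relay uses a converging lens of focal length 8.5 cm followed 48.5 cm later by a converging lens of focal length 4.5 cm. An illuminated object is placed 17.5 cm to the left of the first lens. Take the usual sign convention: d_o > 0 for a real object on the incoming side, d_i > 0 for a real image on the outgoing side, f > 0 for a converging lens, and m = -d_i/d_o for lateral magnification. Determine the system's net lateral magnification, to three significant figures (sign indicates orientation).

0.155

Lens 1: 1/d_i1 = 1/f_1 - 1/d_o1 = 1/8.5 - 1/17.5 = 0.06050 cm^-1, so d_i1 = 16.528 cm.
m_1 = -(16.528)/17.5 = -0.9444.
Object distance for lens 2: d_o2 = 48.5 - 16.528 = 31.972 cm.
Lens 2: 1/d_i2 = 1/f_2 - 1/d_o2 = 1/4.5 - 1/(31.972) = 0.19095 cm^-1, so d_i2 = 5.237 cm.
m_2 = -(5.237)/(31.972) = -0.1638.
The system's lateral magnification is m_1 m_2 = (-0.9444)(-0.1638) = 0.1547.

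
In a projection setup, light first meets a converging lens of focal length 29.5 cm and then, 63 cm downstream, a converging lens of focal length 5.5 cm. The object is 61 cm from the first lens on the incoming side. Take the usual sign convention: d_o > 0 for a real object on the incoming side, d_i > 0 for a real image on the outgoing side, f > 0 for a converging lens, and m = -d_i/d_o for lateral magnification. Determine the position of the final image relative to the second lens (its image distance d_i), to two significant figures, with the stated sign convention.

Applying the thin-lens equation to the first lens, 1/29.5 = 1/61 + 1/d_i1, which gives d_i1 = 57.127 cm.
Object distance for lens 2: d_o2 = 63 - 57.127 = 5.873 cm.
Applying the thin-lens equation again with f_2 = 5.5 cm and d_o2 = 5.873 cm gives d_i2 = 86.596 cm.

87 cm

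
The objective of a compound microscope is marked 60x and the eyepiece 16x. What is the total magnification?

960

The overall magnification of a compound microscope is the product of the objective and eyepiece magnifications:
M = M_obj x M_eye = 60 x 16 = 960.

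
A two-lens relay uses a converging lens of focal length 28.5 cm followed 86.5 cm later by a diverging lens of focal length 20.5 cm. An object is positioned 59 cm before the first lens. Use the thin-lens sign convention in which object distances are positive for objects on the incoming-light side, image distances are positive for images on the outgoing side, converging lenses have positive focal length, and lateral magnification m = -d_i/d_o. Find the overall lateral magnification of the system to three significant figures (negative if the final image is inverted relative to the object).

-0.369

Applying the thin-lens equation to the first lens, 1/28.5 = 1/59 + 1/d_i1, which gives d_i1 = 55.131 cm.
Its lateral magnification is m_1 = -d_i1/d_o1 = -(55.131)/59 = -0.9344.
Object distance for lens 2: d_o2 = 86.5 - 55.131 = 31.369 cm.
Applying the thin-lens equation again with f_2 = -20.5 cm and d_o2 = 31.369 cm gives d_i2 = -12.398 cm.
m_2 = -(-12.398)/(31.369) = 0.3952.
Overall magnification: m = m_1 m_2 = -0.3693.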